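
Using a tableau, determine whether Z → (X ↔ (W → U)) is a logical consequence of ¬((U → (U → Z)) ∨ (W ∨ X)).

Yes

Initial set: {¬((U → (U → Z)) ∨ (W ∨ X)); ¬(Z → (X ↔ (W → U)))}.
¬((U → (U → Z)) ∨ (W ∨ X)): α-rule — add ¬(U → (U → Z)), ¬(W ∨ X).
¬(Z → (X ↔ (W → U))): α-rule — add Z, ¬(X ↔ (W → U)).
¬(U → (U → Z)): α-rule — add U, ¬(U → Z).
¬(W ∨ X): α-rule — add ¬W, ¬X.
¬(U → Z): α-rule — add U, ¬Z.
× closes — contains both Z and ¬Z.
All 1 branch closes.
Every branch closed, so the premises entail the conclusion.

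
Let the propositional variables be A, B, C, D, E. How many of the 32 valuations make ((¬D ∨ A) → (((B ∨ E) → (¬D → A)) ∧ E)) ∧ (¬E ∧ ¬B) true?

Initial set: {T (((¬D ∨ A) → (((B ∨ E) → (¬D → A)) ∧ E)) ∧ (¬E ∧ ¬B))}.
T (((¬D ∨ A) → (((B ∨ E) → (¬D → A)) ∧ E)) ∧ (¬E ∧ ¬B)): α-rule — add T ((¬D ∨ A) → (((B ∨ E) → (¬D → A)) ∧ E)), T (¬E ∧ ¬B).
T (¬E ∧ ¬B): α-rule — add T ¬E, T ¬B.
T ((¬D ∨ A) → (((B ∨ E) → (¬D → A)) ∧ E)): β-rule — branch into F (¬D ∨ A)  //  T (((B ∨ E) → (¬D → A)) ∧ E).
  branch 1 (add F (¬D ∨ A)):
    F (¬D ∨ A): α-rule — add F ¬D, F A.
    ○ open, literals {A=false, B=false, D=true, E=false}.
  branch 2 (add T (((B ∨ E) → (¬D → A)) ∧ E)):
    T (((B ∨ E) → (¬D → A)) ∧ E): α-rule — add T ((B ∨ E) → (¬D → A)), T E.
    × closes — contains both E and ¬E.
1 branch closed, 1 open.
Each open branch fixes some atoms; the unmentioned ones are free. Counting distinct full assignments: branch {A=false, B=false, D=true, E=false} (C) contributes 2 new. Total: 2.

2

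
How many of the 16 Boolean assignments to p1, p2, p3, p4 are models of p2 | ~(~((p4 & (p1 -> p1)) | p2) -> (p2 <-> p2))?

8

Initial set: {(p2 | ~(~((p4 & (p1 -> p1)) | p2) -> (p2 <-> p2)))}.
(p2 | ~(~((p4 & (p1 -> p1)) | p2) -> (p2 <-> p2))): β-rule — branch into p2  //  ~(~((p4 & (p1 -> p1)) | p2) -> (p2 <-> p2)).
  branch 1 (add p2):
    ○ open, literals {p2=1}.
  branch 2 (add ~(~((p4 & (p1 -> p1)) | p2) -> (p2 <-> p2))):
    ~(~((p4 & (p1 -> p1)) | p2) -> (p2 <-> p2)): α-rule — add ~((p4 & (p1 -> p1)) | p2), ~(p2 <-> p2).
    ~((p4 & (p1 -> p1)) | p2): α-rule — add ~(p4 & (p1 -> p1)), ~p2.
    ~(p2 <-> p2): β-rule — branch into p2, ~p2  //  ~p2, p2.
      branch 2.1 (add p2, ~p2):
        × closes — contains both p2 and ~p2.
      branch 2.2 (add ~p2, p2):
        × closes — contains both p2 and ~p2.
2 branches closed, 1 open.
Each open branch fixes some atoms; the unmentioned ones are free. Counting distinct full assignments: branch {p2=1} (p1, p3, p4) contributes 8 new. Total: 8.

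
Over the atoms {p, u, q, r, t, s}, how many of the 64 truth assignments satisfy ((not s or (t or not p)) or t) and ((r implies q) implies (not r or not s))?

50

Initial set: {(((not s or (t or not p)) or t) and ((r implies q) implies (not r or not s)))}.
(((not s or (t or not p)) or t) and ((r implies q) implies (not r or not s))): α-rule — add ((not s or (t or not p)) or t), ((r implies q) implies (not r or not s)).
((not s or (t or not p)) or t): β-rule — branch into (not s or (t or not p))  //  t.
  branch 1 (add (not s or (t or not p))):
    ((r implies q) implies (not r or not s)): β-rule — branch into not (r implies q)  //  (not r or not s).
      branch 1.1 (add not (r implies q)):
        not (r implies q): α-rule — add r, not q.
        (not s or (t or not p)): β-rule — branch into not s  //  (t or not p).
          branch 1.1.1 (add not s):
            ○ open, literals {q=0, r=1, s=0}.
          branch 1.1.2 (add (t or not p)):
            (t or not p): β-rule — branch into t  //  not p.
              branch 1.1.2.1 (add t):
                ○ open, literals {q=0, r=1, t=1}.
              branch 1.1.2.2 (add not p):
                ○ open, literals {p=0, q=0, r=1}.
      branch 1.2 (add (not r or not s)):
        (not s or (t or not p)): β-rule — branch into not s  //  (t or not p).
          branch 1.2.1 (add not s):
            (not r or not s): β-rule — branch into not r  //  not s.
              branch 1.2.1.1 (add not r):
                ○ open, literals {r=0, s=0}.
              branch 1.2.1.2 (add not s):
                ○ open, literals {s=0}.
          branch 1.2.2 (add (t or not p)):
            (not r or not s): β-rule — branch into not r  //  not s.
              branch 1.2.2.1 (add not r):
                (t or not p): β-rule — branch into t  //  not p.
                  branch 1.2.2.1.1 (add t):
                    ○ open, literals {r=0, t=1}.
                  branch 1.2.2.1.2 (add not p):
                    ○ open, literals {p=0, r=0}.
              branch 1.2.2.2 (add not s):
                (t or not p): β-rule — branch into t  //  not p.
                  branch 1.2.2.2.1 (add t):
                    ○ open, literals {s=0, t=1}.
                  branch 1.2.2.2.2 (add not p):
                    ○ open, literals {p=0, s=0}.
  branch 2 (add t):
    ((r implies q) implies (not r or not s)): β-rule — branch into not (r implies q)  //  (not r or not s).
      branch 2.1 (add not (r implies q)):
        not (r implies q): α-rule — add r, not q.
        ○ open, literals {q=0, r=1, t=1}.
      branch 2.2 (add (not r or not s)):
        (not r or not s): β-rule — branch into not r  //  not s.
          branch 2.2.1 (add not r):
            ○ open, literals {r=0, t=1}.
          branch 2.2.2 (add not s):
            ○ open, literals {s=0, t=1}.
0 branches closed, 12 open.
Each open branch fixes some atoms; the unmentioned ones are free. Counting distinct full assignments: branch {q=0, r=1, s=0} (p, u, t) contributes 8 new; branch {q=0, r=1, t=1} (p, u, s) contributes 4 new; branch {p=0, q=0, r=1} (u, t, s) contributes 2 new; branch {r=0, s=0} (p, u, q, t) contributes 16 new; branch {s=0} (p, u, q, r, t) contributes 8 new; branch {r=0, t=1} (p, u, q, s) contributes 8 new; branch {p=0, r=0} (u, q, t, s) contributes 4 new; branch {s=0, t=1} (p, u, q, r) contributes 0 new; branch {p=0, s=0} (u, q, r, t) contributes 0 new; branch {q=0, r=1, t=1} (p, u, s) contributes 0 new; branch {r=0, t=1} (p, u, q, s) contributes 0 new; branch {s=0, t=1} (p, u, q, r) contributes 0 new. Total: 50.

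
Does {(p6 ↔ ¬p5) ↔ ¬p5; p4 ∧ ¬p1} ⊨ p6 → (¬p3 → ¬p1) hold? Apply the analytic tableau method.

Initial set: {T ((p6 ↔ ¬p5) ↔ ¬p5); T (p4 ∧ ¬p1); F (p6 → (¬p3 → ¬p1))}.
T (p4 ∧ ¬p1): α-rule — add T p4, T ¬p1.
F (p6 → (¬p3 → ¬p1)): α-rule — add T p6, F (¬p3 → ¬p1).
F (¬p3 → ¬p1): α-rule — add T ¬p3, F ¬p1.
× closes — contains both p1 and ¬p1.
All 1 branch closes.
Every branch closed, so the premises entail the conclusion.

Yes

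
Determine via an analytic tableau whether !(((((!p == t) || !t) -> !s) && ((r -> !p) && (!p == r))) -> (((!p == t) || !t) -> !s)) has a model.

Unsatisfiable

Initial set: {!(((((!p == t) || !t) -> !s) && ((r -> !p) && (!p == r))) -> (((!p == t) || !t) -> !s))}.
!(((((!p == t) || !t) -> !s) && ((r -> !p) && (!p == r))) -> (((!p == t) || !t) -> !s)): α-rule — add ((((!p == t) || !t) -> !s) && ((r -> !p) && (!p == r))), !(((!p == t) || !t) -> !s).
((((!p == t) || !t) -> !s) && ((r -> !p) && (!p == r))): α-rule — add (((!p == t) || !t) -> !s), ((r -> !p) && (!p == r)).
!(((!p == t) || !t) -> !s): α-rule — add ((!p == t) || !t), !!s.
((r -> !p) && (!p == r)): α-rule — add (r -> !p), (!p == r).
(((!p == t) || !t) -> !s): β-rule — branch into !((!p == t) || !t)  //  !s.
  branch 1 (add !((!p == t) || !t)):
    !((!p == t) || !t): α-rule — add !(!p == t), !!t.
    ((!p == t) || !t): β-rule — branch into (!p == t)  //  !t.
      branch 1.1 (add (!p == t)):
        (r -> !p): β-rule — branch into !r  //  !p.
          branch 1.1.1 (add !r):
            (!p == r): β-rule — branch into !p, r  //  !!p, !r.
              branch 1.1.1.1 (add !p, r):
                × closes — contains both r and !r.
              branch 1.1.1.2 (add !!p, !r):
                !(!p == t): β-rule — branch into !p, !t  //  !!p, t.
                  branch 1.1.1.2.1 (add !p, !t):
                    × closes — contains both p and !p.
                  branch 1.1.1.2.2 (add !!p, t):
                    (!p == t): β-rule — branch into !p, t  //  !!p, !t.
                      branch 1.1.1.2.2.1 (add !p, t):
                        × closes — contains both p and !p.
                      branch 1.1.1.2.2.2 (add !!p, !t):
                        × closes — contains both t and !t.
          branch 1.1.2 (add !p):
            (!p == r): β-rule — branch into !p, r  //  !!p, !r.
              branch 1.1.2.1 (add !p, r):
                !(!p == t): β-rule — branch into !p, !t  //  !!p, t.
                  branch 1.1.2.1.1 (add !p, !t):
                    × closes — contains both t and !t.
                  branch 1.1.2.1.2 (add !!p, t):
                    × closes — contains both p and !p.
              branch 1.1.2.2 (add !!p, !r):
                × closes — contains both p and !p.
      branch 1.2 (add !t):
        × closes — contains both t and !t.
  branch 2 (add !s):
    × closes — contains both s and !s.
All 9 branches close.
Every branch closed; the formula is unsatisfiable.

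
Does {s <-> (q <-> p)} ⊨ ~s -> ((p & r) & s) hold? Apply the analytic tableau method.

Initial set: {(s <-> (q <-> p)); ~(~s -> ((p & r) & s))}.
~(~s -> ((p & r) & s)): α-rule — add ~s, ~((p & r) & s).
(s <-> (q <-> p)): β-rule — branch into s, (q <-> p)  //  ~s, ~(q <-> p).
  branch 1 (add s, (q <-> p)):
    × closes — contains both s and ~s.
  branch 2 (add ~s, ~(q <-> p)):
    ~((p & r) & s): β-rule — branch into ~(p & r)  //  ~s.
      branch 2.1 (add ~(p & r)):
        ~(q <-> p): β-rule — branch into q, ~p  //  ~q, p.
          branch 2.1.1 (add q, ~p):
            ~(p & r): β-rule — branch into ~p  //  ~r.
              branch 2.1.1.1 (add ~p):
                ○ open, literals {p=F, q=T, s=F}.
              branch 2.1.1.2 (add ~r):
                ○ open, literals {p=F, q=T, r=F, s=F}.
          branch 2.1.2 (add ~q, p):
            ~(p & r): β-rule — branch into ~p  //  ~r.
              branch 2.1.2.1 (add ~p):
                × closes — contains both p and ~p.
              branch 2.1.2.2 (add ~r):
                ○ open, literals {p=T, q=F, r=F, s=F}.
      branch 2.2 (add ~s):
        ~(q <-> p): β-rule — branch into q, ~p  //  ~q, p.
          branch 2.2.1 (add q, ~p):
            ○ open, literals {p=F, q=T, s=F}.
          branch 2.2.2 (add ~q, p):
            ○ open, literals {p=T, q=F, s=F}.
2 branches closed, 5 open.
An open branch gives a countermodel: p=F, q=T, s=F (unmentioned atoms arbitrary); the premises hold there but the conclusion fails.

No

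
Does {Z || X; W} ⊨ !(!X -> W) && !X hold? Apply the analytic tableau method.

No

Initial set: {T (Z || X); T W; F (!(!X -> W) && !X)}.
T (Z || X): β-rule — branch into T Z  //  T X.
  branch 1 (add T Z):
    F (!(!X -> W) && !X): β-rule — branch into F !(!X -> W)  //  F !X.
      branch 1.1 (add F !(!X -> W)):
        F !(!X -> W): β-rule — branch into F !X  //  T W.
          branch 1.1.1 (add F !X):
            ○ open, literals {W=true, X=true, Z=true}.
          branch 1.1.2 (add T W):
            ○ open, literals {W=true, Z=true}.
      branch 1.2 (add F !X):
        ○ open, literals {W=true, X=true, Z=true}.
  branch 2 (add T X):
    F (!(!X -> W) && !X): β-rule — branch into F !(!X -> W)  //  F !X.
      branch 2.1 (add F !(!X -> W)):
        F !(!X -> W): β-rule — branch into F !X  //  T W.
          branch 2.1.1 (add F !X):
            ○ open, literals {W=true, X=true}.
          branch 2.1.2 (add T W):
            ○ open, literals {W=true, X=true}.
      branch 2.2 (add F !X):
        ○ open, literals {W=true, X=true}.
0 branches closed, 6 open.
An open branch gives a countermodel: W=true, X=true, Z=true (unmentioned atoms arbitrary); the premises hold there but the conclusion fails.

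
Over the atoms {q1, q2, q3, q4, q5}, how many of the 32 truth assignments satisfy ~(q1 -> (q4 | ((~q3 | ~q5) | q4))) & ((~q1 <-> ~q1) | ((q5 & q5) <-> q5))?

Initial set: {T (~(q1 -> (q4 | ((~q3 | ~q5) | q4))) & ((~q1 <-> ~q1) | ((q5 & q5) <-> q5)))}.
T (~(q1 -> (q4 | ((~q3 | ~q5) | q4))) & ((~q1 <-> ~q1) | ((q5 & q5) <-> q5))): α-rule — add T ~(q1 -> (q4 | ((~q3 | ~q5) | q4))), T ((~q1 <-> ~q1) | ((q5 & q5) <-> q5)).
T ~(q1 -> (q4 | ((~q3 | ~q5) | q4))): α-rule — add T q1, F (q4 | ((~q3 | ~q5) | q4)).
F (q4 | ((~q3 | ~q5) | q4)): α-rule — add F q4, F ((~q3 | ~q5) | q4).
F ((~q3 | ~q5) | q4): α-rule — add F (~q3 | ~q5), F q4.
F (~q3 | ~q5): α-rule — add F ~q3, F ~q5.
T ((~q1 <-> ~q1) | ((q5 & q5) <-> q5)): β-rule — branch into T (~q1 <-> ~q1)  //  T ((q5 & q5) <-> q5).
  branch 1 (add T (~q1 <-> ~q1)):
    T (~q1 <-> ~q1): β-rule — branch into T ~q1, T ~q1  //  F ~q1, F ~q1.
      branch 1.1 (add T ~q1, T ~q1):
        × closes — contains both q1 and ~q1.
      branch 1.2 (add F ~q1, F ~q1):
        ○ open, literals {q1=1, q3=1, q4=0, q5=1}.
  branch 2 (add T ((q5 & q5) <-> q5)):
    T ((q5 & q5) <-> q5): β-rule — branch into T (q5 & q5), T q5  //  F (q5 & q5), F q5.
      branch 2.1 (add T (q5 & q5), T q5):
        T (q5 & q5): α-rule — add T q5, T q5.
        ○ open, literals {q1=1, q3=1, q4=0, q5=1}.
      branch 2.2 (add F (q5 & q5), F q5):
        × closes — contains both q5 and ~q5.
2 branches closed, 2 open.
Each open branch fixes some atoms; the unmentioned ones are free. Counting distinct full assignments: branch {q1=1, q3=1, q4=0, q5=1} (q2) contributes 2 new; branch {q1=1, q3=1, q4=0, q5=1} (q2) contributes 0 new. Total: 2.

2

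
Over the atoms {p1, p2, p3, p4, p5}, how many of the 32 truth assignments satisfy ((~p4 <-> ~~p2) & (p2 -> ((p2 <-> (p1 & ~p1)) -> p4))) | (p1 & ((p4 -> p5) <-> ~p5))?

Initial set: {(((~p4 <-> ~~p2) & (p2 -> ((p2 <-> (p1 & ~p1)) -> p4))) | (p1 & ((p4 -> p5) <-> ~p5)))}.
(((~p4 <-> ~~p2) & (p2 -> ((p2 <-> (p1 & ~p1)) -> p4))) | (p1 & ((p4 -> p5) <-> ~p5))): β-rule — branch into ((~p4 <-> ~~p2) & (p2 -> ((p2 <-> (p1 & ~p1)) -> p4)))  //  (p1 & ((p4 -> p5) <-> ~p5)).
  branch 1 (add ((~p4 <-> ~~p2) & (p2 -> ((p2 <-> (p1 & ~p1)) -> p4)))):
    ((~p4 <-> ~~p2) & (p2 -> ((p2 <-> (p1 & ~p1)) -> p4))): α-rule — add (~p4 <-> ~~p2), (p2 -> ((p2 <-> (p1 & ~p1)) -> p4)).
    (~p4 <-> ~~p2): β-rule — branch into ~p4, ~~p2  //  ~~p4, ~~~p2.
      branch 1.1 (add ~p4, ~~p2):
        ~~p2: drop double negation, giving p2.
        (p2 -> ((p2 <-> (p1 & ~p1)) -> p4)): β-rule — branch into ~p2  //  ((p2 <-> (p1 & ~p1)) -> p4).
          branch 1.1.1 (add ~p2):
            × closes — contains both p2 and ~p2.
          branch 1.1.2 (add ((p2 <-> (p1 & ~p1)) -> p4)):
            ((p2 <-> (p1 & ~p1)) -> p4): β-rule — branch into ~(p2 <-> (p1 & ~p1))  //  p4.
              branch 1.1.2.1 (add ~(p2 <-> (p1 & ~p1))):
                ~(p2 <-> (p1 & ~p1)): β-rule — branch into p2, ~(p1 & ~p1)  //  ~p2, (p1 & ~p1).
                  branch 1.1.2.1.1 (add p2, ~(p1 & ~p1)):
                    ~(p1 & ~p1): β-rule — branch into ~p1  //  ~~p1.
                      branch 1.1.2.1.1.1 (add ~p1):
                        ○ open, literals {p1=F, p2=T, p4=F}.
                      branch 1.1.2.1.1.2 (add ~~p1):
                        ○ open, literals {p1=T, p2=T, p4=F}.
                  branch 1.1.2.1.2 (add ~p2, (p1 & ~p1)):
                    × closes — contains both p2 and ~p2.
              branch 1.1.2.2 (add p4):
                × closes — contains both p4 and ~p4.
      branch 1.2 (add ~~p4, ~~~p2):
        ~~~p2: drop double negation, giving ~p2.
        (p2 -> ((p2 <-> (p1 & ~p1)) -> p4)): β-rule — branch into ~p2  //  ((p2 <-> (p1 & ~p1)) -> p4).
          branch 1.2.1 (add ~p2):
            ○ open, literals {p2=F, p4=T}.
          branch 1.2.2 (add ((p2 <-> (p1 & ~p1)) -> p4)):
            ((p2 <-> (p1 & ~p1)) -> p4): β-rule — branch into ~(p2 <-> (p1 & ~p1))  //  p4.
              branch 1.2.2.1 (add ~(p2 <-> (p1 & ~p1))):
                ~(p2 <-> (p1 & ~p1)): β-rule — branch into p2, ~(p1 & ~p1)  //  ~p2, (p1 & ~p1).
                  branch 1.2.2.1.1 (add p2, ~(p1 & ~p1)):
                    × closes — contains both p2 and ~p2.
                  branch 1.2.2.1.2 (add ~p2, (p1 & ~p1)):
                    (p1 & ~p1): α-rule — add p1, ~p1.
                    × closes — contains both p1 and ~p1.
              branch 1.2.2.2 (add p4):
                ○ open, literals {p2=F, p4=T}.
  branch 2 (add (p1 & ((p4 -> p5) <-> ~p5))):
    (p1 & ((p4 -> p5) <-> ~p5)): α-rule — add p1, ((p4 -> p5) <-> ~p5).
    ((p4 -> p5) <-> ~p5): β-rule — branch into (p4 -> p5), ~p5  //  ~(p4 -> p5), ~~p5.
      branch 2.1 (add (p4 -> p5), ~p5):
        (p4 -> p5): β-rule — branch into ~p4  //  p5.
          branch 2.1.1 (add ~p4):
            ○ open, literals {p1=T, p4=F, p5=F}.
          branch 2.1.2 (add p5):
            × closes — contains both p5 and ~p5.
      branch 2.2 (add ~(p4 -> p5), ~~p5):
        ~(p4 -> p5): α-rule — add p4, ~p5.
        × closes — contains both p5 and ~p5.
7 branches closed, 5 open.
Each open branch fixes some atoms; the unmentioned ones are free. Counting distinct full assignments: branch {p1=F, p2=T, p4=F} (p3, p5) contributes 4 new; branch {p1=T, p2=T, p4=F} (p3, p5) contributes 4 new; branch {p2=F, p4=T} (p1, p3, p5) contributes 8 new; branch {p2=F, p4=T} (p1, p3, p5) contributes 0 new; branch {p1=T, p4=F, p5=F} (p2, p3) contributes 2 new. Total: 18.

18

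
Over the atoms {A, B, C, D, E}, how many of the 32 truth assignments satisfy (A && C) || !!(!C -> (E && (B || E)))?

Initial set: {((A && C) || !!(!C -> (E && (B || E))))}.
((A && C) || !!(!C -> (E && (B || E)))): β-rule — branch into (A && C)  //  !!(!C -> (E && (B || E))).
  branch 1 (add (A && C)):
    (A && C): α-rule — add A, C.
    ○ open, literals {A=T, C=T}.
  branch 2 (add !!(!C -> (E && (B || E)))):
    !!(!C -> (E && (B || E))): drop double negation, giving (!C -> (E && (B || E))).
    (!C -> (E && (B || E))): β-rule — branch into !!C  //  (E && (B || E)).
      branch 2.1 (add !!C):
        ○ open, literals {C=T}.
      branch 2.2 (add (E && (B || E))):
        (E && (B || E)): α-rule — add E, (B || E).
        (B || E): β-rule — branch into B  //  E.
          branch 2.2.1 (add B):
            ○ open, literals {B=T, E=T}.
          branch 2.2.2 (add E):
            ○ open, literals {E=T}.
0 branches closed, 4 open.
Each open branch fixes some atoms; the unmentioned ones are free. Counting distinct full assignments: branch {A=T, C=T} (B, D, E) contributes 8 new; branch {C=T} (A, B, D, E) contributes 8 new; branch {B=T, E=T} (A, C, D) contributes 4 new; branch {E=T} (A, B, C, D) contributes 4 new. Total: 24.

24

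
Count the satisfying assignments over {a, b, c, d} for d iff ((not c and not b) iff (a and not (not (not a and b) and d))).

10

Initial set: {(d iff ((not c and not b) iff (a and not (not (not a and b) and d))))}.
(d iff ((not c and not b) iff (a and not (not (not a and b) and d)))): β-rule — branch into d, ((not c and not b) iff (a and not (not (not a and b) and d)))  //  not d, not ((not c and not b) iff (a and not (not (not a and b) and d))).
  branch 1 (add d, ((not c and not b) iff (a and not (not (not a and b) and d)))):
    ((not c and not b) iff (a and not (not (not a and b) and d))): β-rule — branch into (not c and not b), (a and not (not (not a and b) and d))  //  not (not c and not b), not (a and not (not (not a and b) and d)).
      branch 1.1 (add (not c and not b), (a and not (not (not a and b) and d))):
        (not c and not b): α-rule — add not c, not b.
        (a and not (not (not a and b) and d)): α-rule — add a, not (not (not a and b) and d).
        not (not (not a and b) and d): β-rule — branch into not not (not a and b)  //  not d.
          branch 1.1.1 (add not not (not a and b)):
            not not (not a and b): α-rule — add not a, b.
            × closes — contains both a and not a.
          branch 1.1.2 (add not d):
            × closes — contains both d and not d.
      branch 1.2 (add not (not c and not b), not (a and not (not (not a and b) and d))):
        not (not c and not b): β-rule — branch into not not c  //  not not b.
          branch 1.2.1 (add not not c):
            not (a and not (not (not a and b) and d)): β-rule — branch into not a  //  not not (not (not a and b) and d).
              branch 1.2.1.1 (add not a):
                ○ open, literals {a=false, c=true, d=true}.
              branch 1.2.1.2 (add not not (not (not a and b) and d)):
                not not (not (not a and b) and d): α-rule — add not (not a and b), d.
                not (not a and b): β-rule — branch into not not a  //  not b.
                  branch 1.2.1.2.1 (add not not a):
                    ○ open, literals {a=true, c=true, d=true}.
                  branch 1.2.1.2.2 (add not b):
                    ○ open, literals {b=false, c=true, d=true}.
          branch 1.2.2 (add not not b):
            not (a and not (not (not a and b) and d)): β-rule — branch into not a  //  not not (not (not a and b) and d).
              branch 1.2.2.1 (add not a):
                ○ open, literals {a=false, b=true, d=true}.
              branch 1.2.2.2 (add not not (not (not a and b) and d)):
                not not (not (not a and b) and d): α-rule — add not (not a and b), d.
                not (not a and b): β-rule — branch into not not a  //  not b.
                  branch 1.2.2.2.1 (add not not a):
                    ○ open, literals {a=true, b=true, d=true}.
                  branch 1.2.2.2.2 (add not b):
                    × closes — contains both b and not b.
  branch 2 (add not d, not ((not c and not b) iff (a and not (not (not a and b) and d)))):
    not ((not c and not b) iff (a and not (not (not a and b) and d))): β-rule — branch into (not c and not b), not (a and not (not (not a and b) and d))  //  not (not c and not b), (a and not (not (not a and b) and d)).
      branch 2.1 (add (not c and not b), not (a and not (not (not a and b) and d))):
        (not c and not b): α-rule — add not c, not b.
        not (a and not (not (not a and b) and d)): β-rule — branch into not a  //  not not (not (not a and b) and d).
          branch 2.1.1 (add not a):
            ○ open, literals {a=false, b=false, c=false, d=false}.
          branch 2.1.2 (add not not (not (not a and b) and d)):
            not not (not (not a and b) and d): α-rule — add not (not a and b), d.
            × closes — contains both d and not d.
      branch 2.2 (add not (not c and not b), (a and not (not (not a and b) and d))):
        (a and not (not (not a and b) and d)): α-rule — add a, not (not (not a and b) and d).
        not (not c and not b): β-rule — branch into not not c  //  not not b.
          branch 2.2.1 (add not not c):
            not (not (not a and b) and d): β-rule — branch into not not (not a and b)  //  not d.
              branch 2.2.1.1 (add not not (not a and b)):
                not not (not a and b): α-rule — add not a, b.
                × closes — contains both a and not a.
              branch 2.2.1.2 (add not d):
                ○ open, literals {a=true, c=true, d=false}.
          branch 2.2.2 (add not not b):
            not (not (not a and b) and d): β-rule — branch into not not (not a and b)  //  not d.
              branch 2.2.2.1 (add not not (not a and b)):
                not not (not a and b): α-rule — add not a, b.
                × closes — contains both a and not a.
              branch 2.2.2.2 (add not d):
                ○ open, literals {a=true, b=true, d=false}.
6 branches closed, 8 open.
Each open branch fixes some atoms; the unmentioned ones are free. Counting distinct full assignments: branch {a=false, c=true, d=true} (b) contributes 2 new; branch {a=true, c=true, d=true} (b) contributes 2 new; branch {b=false, c=true, d=true} (a) contributes 0 new; branch {a=false, b=true, d=true} (c) contributes 1 new; branch {a=true, b=true, d=true} (c) contributes 1 new; branch {a=false, b=false, c=false, d=false} (none free) contributes 1 new; branch {a=true, c=true, d=false} (b) contributes 2 new; branch {a=true, b=true, d=false} (c) contributes 1 new. Total: 10.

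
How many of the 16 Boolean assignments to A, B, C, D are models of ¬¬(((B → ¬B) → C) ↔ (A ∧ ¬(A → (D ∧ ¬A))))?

Initial set: {¬¬(((B → ¬B) → C) ↔ (A ∧ ¬(A → (D ∧ ¬A))))}.
¬¬(((B → ¬B) → C) ↔ (A ∧ ¬(A → (D ∧ ¬A)))): drop double negation, giving (((B → ¬B) → C) ↔ (A ∧ ¬(A → (D ∧ ¬A)))).
(((B → ¬B) → C) ↔ (A ∧ ¬(A → (D ∧ ¬A)))): β-rule — branch into ((B → ¬B) → C), (A ∧ ¬(A → (D ∧ ¬A)))  //  ¬((B → ¬B) → C), ¬(A ∧ ¬(A → (D ∧ ¬A))).
  branch 1 (add ((B → ¬B) → C), (A ∧ ¬(A → (D ∧ ¬A)))):
    (A ∧ ¬(A → (D ∧ ¬A))): α-rule — add A, ¬(A → (D ∧ ¬A)).
    ¬(A → (D ∧ ¬A)): α-rule — add A, ¬(D ∧ ¬A).
    ((B → ¬B) → C): β-rule — branch into ¬(B → ¬B)  //  C.
      branch 1.1 (add ¬(B → ¬B)):
        ¬(B → ¬B): α-rule — add B, ¬¬B.
        ¬(D ∧ ¬A): β-rule — branch into ¬D  //  ¬¬A.
          branch 1.1.1 (add ¬D):
            ○ open, literals {A=true, B=true, D=false}.
          branch 1.1.2 (add ¬¬A):
            ○ open, literals {A=true, B=true}.
      branch 1.2 (add C):
        ¬(D ∧ ¬A): β-rule — branch into ¬D  //  ¬¬A.
          branch 1.2.1 (add ¬D):
            ○ open, literals {A=true, C=true, D=false}.
          branch 1.2.2 (add ¬¬A):
            ○ open, literals {A=true, C=true}.
  branch 2 (add ¬((B → ¬B) → C), ¬(A ∧ ¬(A → (D ∧ ¬A)))):
    ¬((B → ¬B) → C): α-rule — add (B → ¬B), ¬C.
    ¬(A ∧ ¬(A → (D ∧ ¬A))): β-rule — branch into ¬A  //  ¬¬(A → (D ∧ ¬A)).
      branch 2.1 (add ¬A):
        (B → ¬B): β-rule — branch into ¬B  //  ¬B.
          branch 2.1.1 (add ¬B):
            ○ open, literals {A=false, B=false, C=false}.
          branch 2.1.2 (add ¬B):
            ○ open, literals {A=false, B=false, C=false}.
      branch 2.2 (add ¬¬(A → (D ∧ ¬A))):
        (B → ¬B): β-rule — branch into ¬B  //  ¬B.
          branch 2.2.1 (add ¬B):
            ¬¬(A → (D ∧ ¬A)): β-rule — branch into ¬A  //  (D ∧ ¬A).
              branch 2.2.1.1 (add ¬A):
                ○ open, literals {A=false, B=false, C=false}.
              branch 2.2.1.2 (add (D ∧ ¬A)):
                (D ∧ ¬A): α-rule — add D, ¬A.
                ○ open, literals {A=false, B=false, C=false, D=true}.
          branch 2.2.2 (add ¬B):
            ¬¬(A → (D ∧ ¬A)): β-rule — branch into ¬A  //  (D ∧ ¬A).
              branch 2.2.2.1 (add ¬A):
                ○ open, literals {A=false, B=false, C=false}.
              branch 2.2.2.2 (add (D ∧ ¬A)):
                (D ∧ ¬A): α-rule — add D, ¬A.
                ○ open, literals {A=false, B=false, C=false, D=true}.
0 branches closed, 10 open.
Each open branch fixes some atoms; the unmentioned ones are free. Counting distinct full assignments: branch {A=true, B=true, D=false} (C) contributes 2 new; branch {A=true, B=true} (C, D) contributes 2 new; branch {A=true, C=true, D=false} (B) contributes 1 new; branch {A=true, C=true} (B, D) contributes 1 new; branch {A=false, B=false, C=false} (D) contributes 2 new; branch {A=false, B=false, C=false} (D) contributes 0 new; branch {A=false, B=false, C=false} (D) contributes 0 new; branch {A=false, B=false, C=false, D=true} (none free) contributes 0 new; branch {A=false, B=false, C=false} (D) contributes 0 new; branch {A=false, B=false, C=false, D=true} (none free) contributes 0 new. Total: 8.

8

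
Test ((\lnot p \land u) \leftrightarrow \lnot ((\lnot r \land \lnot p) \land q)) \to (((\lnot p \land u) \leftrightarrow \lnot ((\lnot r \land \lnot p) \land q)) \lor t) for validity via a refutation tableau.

Assume the negation and expand:
Initial set: {F (((\lnot p \land u) \leftrightarrow \lnot ((\lnot r \land \lnot p) \land q)) \to (((\lnot p \land u) \leftrightarrow \lnot ((\lnot r \land \lnot p) \land q)) \lor t))}.
F (((\lnot p \land u) \leftrightarrow \lnot ((\lnot r \land \lnot p) \land q)) \to (((\lnot p \land u) \leftrightarrow \lnot ((\lnot r \land \lnot p) \land q)) \lor t)): α-rule — add T ((\lnot p \land u) \leftrightarrow \lnot ((\lnot r \land \lnot p) \land q)), F (((\lnot p \land u) \leftrightarrow \lnot ((\lnot r \land \lnot p) \land q)) \lor t).
F (((\lnot p \land u) \leftrightarrow \lnot ((\lnot r \land \lnot p) \land q)) \lor t): α-rule — add F ((\lnot p \land u) \leftrightarrow \lnot ((\lnot r \land \lnot p) \land q)), F t.
T ((\lnot p \land u) \leftrightarrow \lnot ((\lnot r \land \lnot p) \land q)): β-rule — branch into T (\lnot p \land u), T \lnot ((\lnot r \land \lnot p) \land q)  //  F (\lnot p \land u), F \lnot ((\lnot r \land \lnot p) \land q).
  branch 1 (add T (\lnot p \land u), T \lnot ((\lnot r \land \lnot p) \land q)):
    T (\lnot p \land u): α-rule — add T \lnot p, T u.
    F ((\lnot p \land u) \leftrightarrow \lnot ((\lnot r \land \lnot p) \land q)): β-rule — branch into T (\lnot p \land u), F \lnot ((\lnot r \land \lnot p) \land q)  //  F (\lnot p \land u), T \lnot ((\lnot r \land \lnot p) \land q).
      branch 1.1 (add T (\lnot p \land u), F \lnot ((\lnot r \land \lnot p) \land q)):
        T (\lnot p \land u): α-rule — add T \lnot p, T u.
        F \lnot ((\lnot r \land \lnot p) \land q): α-rule — add T (\lnot r \land \lnot p), T q.
        T (\lnot r \land \lnot p): α-rule — add T \lnot r, T \lnot p.
        T \lnot ((\lnot r \land \lnot p) \land q): β-rule — branch into F (\lnot r \land \lnot p)  //  F q.
          branch 1.1.1 (add F (\lnot r \land \lnot p)):
            F (\lnot r \land \lnot p): β-rule — branch into F \lnot r  //  F \lnot p.
              branch 1.1.1.1 (add F \lnot r):
                × closes — contains both r and \lnot r.
              branch 1.1.1.2 (add F \lnot p):
                × closes — contains both p and \lnot p.
          branch 1.1.2 (add F q):
            × closes — contains both q and \lnot q.
      branch 1.2 (add F (\lnot p \land u), T \lnot ((\lnot r \land \lnot p) \land q)):
        T \lnot ((\lnot r \land \lnot p) \land q): β-rule — branch into F (\lnot r \land \lnot p)  //  F q.
          branch 1.2.1 (add F (\lnot r \land \lnot p)):
            F (\lnot p \land u): β-rule — branch into F \lnot p  //  F u.
              branch 1.2.1.1 (add F \lnot p):
                × closes — contains both p and \lnot p.
              branch 1.2.1.2 (add F u):
                × closes — contains both u and \lnot u.
          branch 1.2.2 (add F q):
            F (\lnot p \land u): β-rule — branch into F \lnot p  //  F u.
              branch 1.2.2.1 (add F \lnot p):
                × closes — contains both p and \lnot p.
              branch 1.2.2.2 (add F u):
                × closes — contains both u and \lnot u.
  branch 2 (add F (\lnot p \land u), F \lnot ((\lnot r \land \lnot p) \land q)):
    F \lnot ((\lnot r \land \lnot p) \land q): α-rule — add T (\lnot r \land \lnot p), T q.
    T (\lnot r \land \lnot p): α-rule — add T \lnot r, T \lnot p.
    F ((\lnot p \land u) \leftrightarrow \lnot ((\lnot r \land \lnot p) \land q)): β-rule — branch into T (\lnot p \land u), F \lnot ((\lnot r \land \lnot p) \land q)  //  F (\lnot p \land u), T \lnot ((\lnot r \land \lnot p) \land q).
      branch 2.1 (add T (\lnot p \land u), F \lnot ((\lnot r \land \lnot p) \land q)):
        T (\lnot p \land u): α-rule — add T \lnot p, T u.
        F \lnot ((\lnot r \land \lnot p) \land q): α-rule — add T (\lnot r \land \lnot p), T q.
        T (\lnot r \land \lnot p): α-rule — add T \lnot r, T \lnot p.
        F (\lnot p \land u): β-rule — branch into F \lnot p  //  F u.
          branch 2.1.1 (add F \lnot p):
            × closes — contains both p and \lnot p.
          branch 2.1.2 (add F u):
            × closes — contains both u and \lnot u.
      branch 2.2 (add F (\lnot p \land u), T \lnot ((\lnot r \land \lnot p) \land q)):
        F (\lnot p \land u): β-rule — branch into F \lnot p  //  F u.
          branch 2.2.1 (add F \lnot p):
            × closes — contains both p and \lnot p.
          branch 2.2.2 (add F u):
            F (\lnot p \land u): β-rule — branch into F \lnot p  //  F u.
              branch 2.2.2.1 (add F \lnot p):
                × closes — contains both p and \lnot p.
              branch 2.2.2.2 (add F u):
                T \lnot ((\lnot r \land \lnot p) \land q): β-rule — branch into F (\lnot r \land \lnot p)  //  F q.
                  branch 2.2.2.2.1 (add F (\lnot r \land \lnot p)):
                    F (\lnot r \land \lnot p): β-rule — branch into F \lnot r  //  F \lnot p.
                      branch 2.2.2.2.1.1 (add F \lnot r):
                        × closes — contains both r and \lnot r.
                      branch 2.2.2.2.1.2 (add F \lnot p):
                        × closes — contains both p and \lnot p.
                  branch 2.2.2.2.2 (add F q):
                    × closes — contains both q and \lnot q.
All 14 branches close.
Every branch closed, so the negation is unsatisfiable and the formula is valid.

Valid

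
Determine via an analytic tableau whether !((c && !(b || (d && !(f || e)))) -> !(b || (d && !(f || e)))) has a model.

Unsatisfiable

Initial set: {!((c && !(b || (d && !(f || e)))) -> !(b || (d && !(f || e))))}.
!((c && !(b || (d && !(f || e)))) -> !(b || (d && !(f || e)))): α-rule — add (c && !(b || (d && !(f || e)))), !!(b || (d && !(f || e))).
(c && !(b || (d && !(f || e)))): α-rule — add c, !(b || (d && !(f || e))).
!(b || (d && !(f || e))): α-rule — add !b, !(d && !(f || e)).
!!(b || (d && !(f || e))): β-rule — branch into b  //  (d && !(f || e)).
  branch 1 (add b):
    × closes — contains both b and !b.
  branch 2 (add (d && !(f || e))):
    (d && !(f || e)): α-rule — add d, !(f || e).
    !(f || e): α-rule — add !f, !e.
    !(d && !(f || e)): β-rule — branch into !d  //  !!(f || e).
      branch 2.1 (add !d):
        × closes — contains both d and !d.
      branch 2.2 (add !!(f || e)):
        !!(f || e): β-rule — branch into f  //  e.
          branch 2.2.1 (add f):
            × closes — contains both f and !f.
          branch 2.2.2 (add e):
            × closes — contains both e and !e.
All 4 branches close.
Every branch closed; the formula is unsatisfiable.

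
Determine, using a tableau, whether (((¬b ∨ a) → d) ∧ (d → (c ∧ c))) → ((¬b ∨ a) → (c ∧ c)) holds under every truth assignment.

Valid

Assume the negation and expand:
Initial set: {F ((((¬b ∨ a) → d) ∧ (d → (c ∧ c))) → ((¬b ∨ a) → (c ∧ c)))}.
F ((((¬b ∨ a) → d) ∧ (d → (c ∧ c))) → ((¬b ∨ a) → (c ∧ c))): α-rule — add T (((¬b ∨ a) → d) ∧ (d → (c ∧ c))), F ((¬b ∨ a) → (c ∧ c)).
T (((¬b ∨ a) → d) ∧ (d → (c ∧ c))): α-rule — add T ((¬b ∨ a) → d), T (d → (c ∧ c)).
F ((¬b ∨ a) → (c ∧ c)): α-rule — add T (¬b ∨ a), F (c ∧ c).
T ((¬b ∨ a) → d): β-rule — branch into F (¬b ∨ a)  //  T d.
  branch 1 (add F (¬b ∨ a)):
    F (¬b ∨ a): α-rule — add F ¬b, F a.
    T (d → (c ∧ c)): β-rule — branch into F d  //  T (c ∧ c).
      branch 1.1 (add F d):
        T (¬b ∨ a): β-rule — branch into T ¬b  //  T a.
          branch 1.1.1 (add T ¬b):
            × closes — contains both b and ¬b.
          branch 1.1.2 (add T a):
            × closes — contains both a and ¬a.
      branch 1.2 (add T (c ∧ c)):
        T (c ∧ c): α-rule — add T c, T c.
        T (¬b ∨ a): β-rule — branch into T ¬b  //  T a.
          branch 1.2.1 (add T ¬b):
            × closes — contains both b and ¬b.
          branch 1.2.2 (add T a):
            × closes — contains both a and ¬a.
  branch 2 (add T d):
    T (d → (c ∧ c)): β-rule — branch into F d  //  T (c ∧ c).
      branch 2.1 (add F d):
        × closes — contains both d and ¬d.
      branch 2.2 (add T (c ∧ c)):
        T (c ∧ c): α-rule — add T c, T c.
        T (¬b ∨ a): β-rule — branch into T ¬b  //  T a.
          branch 2.2.1 (add T ¬b):
            F (c ∧ c): β-rule — branch into F c  //  F c.
              branch 2.2.1.1 (add F c):
                × closes — contains both c and ¬c.
              branch 2.2.1.2 (add F c):
                × closes — contains both c and ¬c.
          branch 2.2.2 (add T a):
            F (c ∧ c): β-rule — branch into F c  //  F c.
              branch 2.2.2.1 (add F c):
                × closes — contains both c and ¬c.
              branch 2.2.2.2 (add F c):
                × closes — contains both c and ¬c.
All 9 branches close.
Every branch closed, so the negation is unsatisfiable and the formula is valid.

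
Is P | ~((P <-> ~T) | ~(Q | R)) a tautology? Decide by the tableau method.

Not valid

Assume the negation and expand:
Initial set: {~(P | ~((P <-> ~T) | ~(Q | R)))}.
~(P | ~((P <-> ~T) | ~(Q | R))): α-rule — add ~P, ~~((P <-> ~T) | ~(Q | R)).
~~((P <-> ~T) | ~(Q | R)): β-rule — branch into (P <-> ~T)  //  ~(Q | R).
  branch 1 (add (P <-> ~T)):
    (P <-> ~T): β-rule — branch into P, ~T  //  ~P, ~~T.
      branch 1.1 (add P, ~T):
        × closes — contains both P and ~P.
      branch 1.2 (add ~P, ~~T):
        ○ open, literals {P=false, T=true}.
  branch 2 (add ~(Q | R)):
    ~(Q | R): α-rule — add ~Q, ~R.
    ○ open, literals {P=false, Q=false, R=false}.
1 branch closed, 2 open.
An open branch gives a countermodel: P=false, T=true (unmentioned atoms arbitrary); under it the original formula is false.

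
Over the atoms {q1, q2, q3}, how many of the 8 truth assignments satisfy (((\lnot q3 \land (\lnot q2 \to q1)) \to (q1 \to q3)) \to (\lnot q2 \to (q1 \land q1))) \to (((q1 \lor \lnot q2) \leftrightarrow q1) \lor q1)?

8

Initial set: {T ((((\lnot q3 \land (\lnot q2 \to q1)) \to (q1 \to q3)) \to (\lnot q2 \to (q1 \land q1))) \to (((q1 \lor \lnot q2) \leftrightarrow q1) \lor q1))}.
T ((((\lnot q3 \land (\lnot q2 \to q1)) \to (q1 \to q3)) \to (\lnot q2 \to (q1 \land q1))) \to (((q1 \lor \lnot q2) \leftrightarrow q1) \lor q1)): β-rule — branch into F (((\lnot q3 \land (\lnot q2 \to q1)) \to (q1 \to q3)) \to (\lnot q2 \to (q1 \land q1)))  //  T (((q1 \lor \lnot q2) \leftrightarrow q1) \lor q1).
  branch 1 (add F (((\lnot q3 \land (\lnot q2 \to q1)) \to (q1 \to q3)) \to (\lnot q2 \to (q1 \land q1)))):
    F (((\lnot q3 \land (\lnot q2 \to q1)) \to (q1 \to q3)) \to (\lnot q2 \to (q1 \land q1))): α-rule — add T ((\lnot q3 \land (\lnot q2 \to q1)) \to (q1 \to q3)), F (\lnot q2 \to (q1 \land q1)).
    F (\lnot q2 \to (q1 \land q1)): α-rule — add T \lnot q2, F (q1 \land q1).
    T ((\lnot q3 \land (\lnot q2 \to q1)) \to (q1 \to q3)): β-rule — branch into F (\lnot q3 \land (\lnot q2 \to q1))  //  T (q1 \to q3).
      branch 1.1 (add F (\lnot q3 \land (\lnot q2 \to q1))):
        F (q1 \land q1): β-rule — branch into F q1  //  F q1.
          branch 1.1.1 (add F q1):
            F (\lnot q3 \land (\lnot q2 \to q1)): β-rule — branch into F \lnot q3  //  F (\lnot q2 \to q1).
              branch 1.1.1.1 (add F \lnot q3):
                ○ open, literals {q1=false, q2=false, q3=true}.
              branch 1.1.1.2 (add F (\lnot q2 \to q1)):
                F (\lnot q2 \to q1): α-rule — add T \lnot q2, F q1.
                ○ open, literals {q1=false, q2=false}.
          branch 1.1.2 (add F q1):
            F (\lnot q3 \land (\lnot q2 \to q1)): β-rule — branch into F \lnot q3  //  F (\lnot q2 \to q1).
              branch 1.1.2.1 (add F \lnot q3):
                ○ open, literals {q1=false, q2=false, q3=true}.
              branch 1.1.2.2 (add F (\lnot q2 \to q1)):
                F (\lnot q2 \to q1): α-rule — add T \lnot q2, F q1.
                ○ open, literals {q1=false, q2=false}.
      branch 1.2 (add T (q1 \to q3)):
        F (q1 \land q1): β-rule — branch into F q1  //  F q1.
          branch 1.2.1 (add F q1):
            T (q1 \to q3): β-rule — branch into F q1  //  T q3.
              branch 1.2.1.1 (add F q1):
                ○ open, literals {q1=false, q2=false}.
              branch 1.2.1.2 (add T q3):
                ○ open, literals {q1=false, q2=false, q3=true}.
          branch 1.2.2 (add F q1):
            T (q1 \to q3): β-rule — branch into F q1  //  T q3.
              branch 1.2.2.1 (add F q1):
                ○ open, literals {q1=false, q2=false}.
              branch 1.2.2.2 (add T q3):
                ○ open, literals {q1=false, q2=false, q3=true}.
  branch 2 (add T (((q1 \lor \lnot q2) \leftrightarrow q1) \lor q1)):
    T (((q1 \lor \lnot q2) \leftrightarrow q1) \lor q1): β-rule — branch into T ((q1 \lor \lnot q2) \leftrightarrow q1)  //  T q1.
      branch 2.1 (add T ((q1 \lor \lnot q2) \leftrightarrow q1)):
        T ((q1 \lor \lnot q2) \leftrightarrow q1): β-rule — branch into T (q1 \lor \lnot q2), T q1  //  F (q1 \lor \lnot q2), F q1.
          branch 2.1.1 (add T (q1 \lor \lnot q2), T q1):
            T (q1 \lor \lnot q2): β-rule — branch into T q1  //  T \lnot q2.
              branch 2.1.1.1 (add T q1):
                ○ open, literals {q1=true}.
              branch 2.1.1.2 (add T \lnot q2):
                ○ open, literals {q1=true, q2=false}.
          branch 2.1.2 (add F (q1 \lor \lnot q2), F q1):
            F (q1 \lor \lnot q2): α-rule — add F q1, F \lnot q2.
            ○ open, literals {q1=false, q2=true}.
      branch 2.2 (add T q1):
        ○ open, literals {q1=true}.
0 branches closed, 12 open.
Each open branch fixes some atoms; the unmentioned ones are free. Counting distinct full assignments: branch {q1=false, q2=false, q3=true} (none free) contributes 1 new; branch {q1=false, q2=false} (q3) contributes 1 new; branch {q1=false, q2=false, q3=true} (none free) contributes 0 new; branch {q1=false, q2=false} (q3) contributes 0 new; branch {q1=false, q2=false} (q3) contributes 0 new; branch {q1=false, q2=false, q3=true} (none free) contributes 0 new; branch {q1=false, q2=false} (q3) contributes 0 new; branch {q1=false, q2=false, q3=true} (none free) contributes 0 new; branch {q1=true} (q2, q3) contributes 4 new; branch {q1=true, q2=false} (q3) contributes 0 new; branch {q1=false, q2=true} (q3) contributes 2 new; branch {q1=true} (q2, q3) contributes 0 new. Total: 8.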